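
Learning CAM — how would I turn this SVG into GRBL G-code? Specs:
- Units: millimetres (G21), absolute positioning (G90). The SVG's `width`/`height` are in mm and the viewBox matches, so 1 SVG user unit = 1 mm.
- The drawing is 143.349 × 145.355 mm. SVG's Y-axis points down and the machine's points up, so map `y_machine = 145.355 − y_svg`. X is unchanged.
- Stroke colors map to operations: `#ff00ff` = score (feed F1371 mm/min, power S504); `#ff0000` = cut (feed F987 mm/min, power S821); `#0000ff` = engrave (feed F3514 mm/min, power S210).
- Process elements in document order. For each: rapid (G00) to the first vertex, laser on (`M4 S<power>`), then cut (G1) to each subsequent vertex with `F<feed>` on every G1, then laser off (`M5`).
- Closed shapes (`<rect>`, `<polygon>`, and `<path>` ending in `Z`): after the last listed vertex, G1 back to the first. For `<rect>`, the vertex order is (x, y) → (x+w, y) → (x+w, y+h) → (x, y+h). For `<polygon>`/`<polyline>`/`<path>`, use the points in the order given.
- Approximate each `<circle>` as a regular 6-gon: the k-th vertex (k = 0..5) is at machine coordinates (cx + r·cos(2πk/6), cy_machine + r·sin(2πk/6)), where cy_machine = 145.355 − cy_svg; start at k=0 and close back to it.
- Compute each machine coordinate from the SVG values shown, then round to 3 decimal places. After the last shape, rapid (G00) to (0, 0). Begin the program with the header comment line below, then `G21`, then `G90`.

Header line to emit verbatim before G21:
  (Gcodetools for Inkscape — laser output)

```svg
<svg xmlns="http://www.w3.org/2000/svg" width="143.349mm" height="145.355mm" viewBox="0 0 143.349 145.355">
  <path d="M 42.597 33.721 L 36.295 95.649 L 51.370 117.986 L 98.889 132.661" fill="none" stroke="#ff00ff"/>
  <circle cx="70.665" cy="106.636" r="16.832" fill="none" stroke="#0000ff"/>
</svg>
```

viewBox `0 0 143.349 145.355` with mm width/height → 1 unit = 1 mm. Flip: y_m = 145.355 − y_svg.

**Shape 1** — `<path>` open polyline, stroke `#ff00ff` → score (S504, F1371). Machine vertices: (42.597,111.634) → (36.295,49.706) → (51.370,27.369) → (98.889,12.694). Open path.

**Shape 2** — `<circle>` circle, stroke `#0000ff` → engrave (S210, F3514). Machine vertices: (87.497,38.719) → (79.081,53.296) → (62.249,53.296) → (53.833,38.719) → (62.249,24.142) → (79.081,24.142) → (87.497,38.719). Closed: final G1 returns to the first vertex.

(Gcodetools for Inkscape — laser output)
G21
G90
G00 X42.597 Y111.634
M4 S504
G1 X36.295 Y49.706 F1371
G1 X51.370 Y27.369 F1371
G1 X98.889 Y12.694 F1371
M5
G00 X87.497 Y38.719
M4 S210
G1 X79.081 Y53.296 F3514
G1 X62.249 Y53.296 F3514
G1 X53.833 Y38.719 F3514
G1 X62.249 Y24.142 F3514
G1 X79.081 Y24.142 F3514
G1 X87.497 Y38.719 F3514
M5
G00 X0.000 Y0.000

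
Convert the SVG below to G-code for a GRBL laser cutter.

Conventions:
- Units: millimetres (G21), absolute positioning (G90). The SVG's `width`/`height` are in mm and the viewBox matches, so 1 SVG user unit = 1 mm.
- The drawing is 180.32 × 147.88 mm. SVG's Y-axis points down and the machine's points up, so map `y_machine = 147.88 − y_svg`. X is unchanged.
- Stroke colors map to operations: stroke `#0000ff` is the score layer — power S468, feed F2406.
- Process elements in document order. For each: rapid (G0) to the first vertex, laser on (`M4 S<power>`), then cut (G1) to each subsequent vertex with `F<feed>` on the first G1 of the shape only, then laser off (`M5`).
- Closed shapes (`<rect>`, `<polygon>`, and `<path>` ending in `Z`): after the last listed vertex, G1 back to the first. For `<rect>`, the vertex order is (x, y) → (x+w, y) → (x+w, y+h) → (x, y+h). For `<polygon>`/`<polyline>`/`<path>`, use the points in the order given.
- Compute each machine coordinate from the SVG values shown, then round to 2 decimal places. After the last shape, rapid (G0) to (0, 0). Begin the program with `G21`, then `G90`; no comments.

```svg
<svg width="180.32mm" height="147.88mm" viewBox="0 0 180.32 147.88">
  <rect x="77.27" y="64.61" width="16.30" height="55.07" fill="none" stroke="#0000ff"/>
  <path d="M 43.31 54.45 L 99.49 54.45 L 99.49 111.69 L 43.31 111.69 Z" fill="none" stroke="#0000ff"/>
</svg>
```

1 u = 1 mm; y_m = 147.88 − y.

[1] `<rect>` rectangle, #0000ff→score S468 F2406: (77.27,83.27) → (93.57,83.27) → (93.57,28.20) → (77.27,28.20) → (77.27,83.27) (closed)

[2] `<path>` rectangle, #0000ff→score S468 F2406: (43.31,93.43) → (99.49,93.43) → (99.49,36.19) → (43.31,36.19) → (43.31,93.43) (closed)

G21
G90
G0 X77.27 Y83.27
M4 S468
G1 X93.57 Y83.27 F2406
G1 X93.57 Y28.20
G1 X77.27 Y28.20
G1 X77.27 Y83.27
M5
G0 X43.31 Y93.43
M4 S468
G1 X99.49 Y93.43 F2406
G1 X99.49 Y36.19
G1 X43.31 Y36.19
G1 X43.31 Y93.43
M5
G0 X0.00 Y0.00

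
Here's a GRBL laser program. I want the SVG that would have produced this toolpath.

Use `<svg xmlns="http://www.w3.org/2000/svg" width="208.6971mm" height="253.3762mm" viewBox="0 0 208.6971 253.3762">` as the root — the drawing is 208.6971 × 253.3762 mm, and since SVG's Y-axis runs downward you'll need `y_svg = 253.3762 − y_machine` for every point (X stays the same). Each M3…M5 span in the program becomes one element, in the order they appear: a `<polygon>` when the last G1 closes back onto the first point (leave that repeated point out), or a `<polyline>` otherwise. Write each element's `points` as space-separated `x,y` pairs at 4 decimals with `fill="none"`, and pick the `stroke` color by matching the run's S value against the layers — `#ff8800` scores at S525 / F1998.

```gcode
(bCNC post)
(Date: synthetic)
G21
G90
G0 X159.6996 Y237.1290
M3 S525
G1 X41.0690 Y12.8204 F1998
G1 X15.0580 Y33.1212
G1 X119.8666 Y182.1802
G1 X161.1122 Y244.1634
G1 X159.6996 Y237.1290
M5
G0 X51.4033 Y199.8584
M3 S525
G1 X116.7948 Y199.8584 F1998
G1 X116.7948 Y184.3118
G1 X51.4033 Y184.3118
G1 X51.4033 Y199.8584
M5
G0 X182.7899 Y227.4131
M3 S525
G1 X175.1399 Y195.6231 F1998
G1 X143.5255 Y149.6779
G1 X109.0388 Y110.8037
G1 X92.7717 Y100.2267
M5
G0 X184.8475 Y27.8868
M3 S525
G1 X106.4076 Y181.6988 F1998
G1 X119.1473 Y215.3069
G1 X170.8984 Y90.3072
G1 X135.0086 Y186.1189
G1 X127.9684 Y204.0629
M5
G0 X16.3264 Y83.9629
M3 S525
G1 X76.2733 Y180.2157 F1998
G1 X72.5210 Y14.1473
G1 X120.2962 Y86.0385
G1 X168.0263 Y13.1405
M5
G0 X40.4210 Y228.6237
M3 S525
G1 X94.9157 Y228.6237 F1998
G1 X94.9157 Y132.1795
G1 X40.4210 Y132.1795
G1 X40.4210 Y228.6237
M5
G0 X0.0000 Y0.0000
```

<svg xmlns="http://www.w3.org/2000/svg" width="208.6971mm" height="253.3762mm" viewBox="0 0 208.6971 253.3762">
  <polygon points="159.6996,16.2472 41.0690,240.5558 15.0580,220.2550 119.8666,71.1960 161.1122,9.2128" fill="none" stroke="#ff8800"/>
  <polygon points="51.4033,53.5178 116.7948,53.5178 116.7948,69.0644 51.4033,69.0644" fill="none" stroke="#ff8800"/>
  <polyline points="182.7899,25.9631 175.1399,57.7531 143.5255,103.6983 109.0388,142.5725 92.7717,153.1495" fill="none" stroke="#ff8800"/>
  <polyline points="184.8475,225.4894 106.4076,71.6774 119.1473,38.0693 170.8984,163.0690 135.0086,67.2573 127.9684,49.3133" fill="none" stroke="#ff8800"/>
  <polyline points="16.3264,169.4133 76.2733,73.1605 72.5210,239.2289 120.2962,167.3377 168.0263,240.2357" fill="none" stroke="#ff8800"/>
  <polygon points="40.4210,24.7525 94.9157,24.7525 94.9157,121.1967 40.4210,121.1967" fill="none" stroke="#ff8800"/>
</svg>

Each laser-on run becomes one SVG element. Flip Y back into SVG space with y_svg = 253.3762 − y_machine. Every run uses S525, so all elements get stroke `#ff8800` (score).

Run 1: The run returns to its start, so emit a `<polygon>` with points (Y-flipped): 159.6996,16.2472 41.0690,240.5558 15.0580,220.2550 119.8666,71.1960 161.1122,9.2128.

Run 2: The run returns to its start, so emit a `<polygon>` with points (Y-flipped): 51.4033,53.5178 116.7948,53.5178 116.7948,69.0644 51.4033,69.0644.

Run 3: The run is open, so emit a `<polyline>` with points (Y-flipped): 182.7899,25.9631 175.1399,57.7531 143.5255,103.6983 109.0388,142.5725 92.7717,153.1495.

Run 4: The run is open, so emit a `<polyline>` with points (Y-flipped): 184.8475,225.4894 106.4076,71.6774 119.1473,38.0693 170.8984,163.0690 135.0086,67.2573 127.9684,49.3133.

Run 5: The run is open, so emit a `<polyline>` with points (Y-flipped): 16.3264,169.4133 76.2733,73.1605 72.5210,239.2289 120.2962,167.3377 168.0263,240.2357.

Run 6: The run returns to its start, so emit a `<polygon>` with points (Y-flipped): 40.4210,24.7525 94.9157,24.7525 94.9157,121.1967 40.4210,121.1967.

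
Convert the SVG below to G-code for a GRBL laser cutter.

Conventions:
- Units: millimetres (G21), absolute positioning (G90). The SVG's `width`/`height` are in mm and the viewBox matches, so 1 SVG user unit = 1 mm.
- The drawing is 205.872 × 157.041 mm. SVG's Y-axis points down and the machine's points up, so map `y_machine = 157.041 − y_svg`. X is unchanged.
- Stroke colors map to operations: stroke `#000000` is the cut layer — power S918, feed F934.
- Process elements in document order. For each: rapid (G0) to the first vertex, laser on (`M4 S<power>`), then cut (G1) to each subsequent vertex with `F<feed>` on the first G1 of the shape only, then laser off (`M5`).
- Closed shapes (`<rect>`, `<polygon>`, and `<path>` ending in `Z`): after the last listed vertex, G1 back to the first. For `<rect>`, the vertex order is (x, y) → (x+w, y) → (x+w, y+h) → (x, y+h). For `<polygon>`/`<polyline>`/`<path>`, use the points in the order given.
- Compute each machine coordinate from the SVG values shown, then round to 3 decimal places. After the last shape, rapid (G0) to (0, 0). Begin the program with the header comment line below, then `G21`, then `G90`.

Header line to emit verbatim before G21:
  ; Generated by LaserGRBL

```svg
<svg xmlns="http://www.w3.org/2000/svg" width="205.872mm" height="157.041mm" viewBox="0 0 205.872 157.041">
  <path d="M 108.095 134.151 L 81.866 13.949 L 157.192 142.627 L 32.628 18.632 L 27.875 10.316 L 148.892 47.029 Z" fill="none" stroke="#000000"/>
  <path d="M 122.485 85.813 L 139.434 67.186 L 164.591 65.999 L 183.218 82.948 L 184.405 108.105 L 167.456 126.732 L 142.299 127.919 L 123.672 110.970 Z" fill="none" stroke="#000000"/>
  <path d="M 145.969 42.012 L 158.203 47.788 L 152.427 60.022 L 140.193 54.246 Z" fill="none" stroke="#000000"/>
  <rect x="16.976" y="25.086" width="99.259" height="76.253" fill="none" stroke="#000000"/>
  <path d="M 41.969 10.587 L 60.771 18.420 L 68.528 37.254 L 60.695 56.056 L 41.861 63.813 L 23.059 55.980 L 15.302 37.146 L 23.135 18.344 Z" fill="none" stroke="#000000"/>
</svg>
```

Since the viewBox matches the mm dimensions, user units are millimetres directly. The only transform is the Y-flip y_m = 157.041 − y_svg.

Shape 1 is a closed polygon drawn with `<path>`. Its stroke #000000 means cut at S918, F934. After flipping Y the toolpath is (108.095,22.890) → (81.866,143.092) → (157.192,14.414) → (32.628,138.409) → (27.875,146.725) → (148.892,110.012) → (108.095,22.890), returning to the start.

Shape 2 is a regular polygon drawn with `<path>`. Its stroke #000000 means cut at S918, F934. After flipping Y the toolpath is (122.485,71.228) → (139.434,89.855) → (164.591,91.042) → (183.218,74.093) → (184.405,48.936) → (167.456,30.309) → (142.299,29.122) → (123.672,46.071) → (122.485,71.228), returning to the start.

Shape 3 is a regular polygon drawn with `<path>`. Its stroke #000000 means cut at S918, F934. After flipping Y the toolpath is (145.969,115.029) → (158.203,109.253) → (152.427,97.019) → (140.193,102.795) → (145.969,115.029), returning to the start.

Shape 4 is a rectangle drawn with `<rect>`. Its stroke #000000 means cut at S918, F934. After flipping Y the toolpath is (16.976,131.955) → (116.235,131.955) → (116.235,55.702) → (16.976,55.702) → (16.976,131.955), returning to the start.

Shape 5 is a regular polygon drawn with `<path>`. Its stroke #000000 means cut at S918, F934. After flipping Y the toolpath is (41.969,146.454) → (60.771,138.621) → (68.528,119.787) → (60.695,100.985) → (41.861,93.228) → (23.059,101.061) → (15.302,119.895) → (23.135,138.697) → (41.969,146.454), returning to the start.

; Generated by LaserGRBL
G21
G90
G0 X108.095 Y22.890
M4 S918
G1 X81.866 Y143.092 F934
G1 X157.192 Y14.414
G1 X32.628 Y138.409
G1 X27.875 Y146.725
G1 X148.892 Y110.012
G1 X108.095 Y22.890
M5
G0 X122.485 Y71.228
M4 S918
G1 X139.434 Y89.855 F934
G1 X164.591 Y91.042
G1 X183.218 Y74.093
G1 X184.405 Y48.936
G1 X167.456 Y30.309
G1 X142.299 Y29.122
G1 X123.672 Y46.071
G1 X122.485 Y71.228
M5
G0 X145.969 Y115.029
M4 S918
G1 X158.203 Y109.253 F934
G1 X152.427 Y97.019
G1 X140.193 Y102.795
G1 X145.969 Y115.029
M5
G0 X16.976 Y131.955
M4 S918
G1 X116.235 Y131.955 F934
G1 X116.235 Y55.702
G1 X16.976 Y55.702
G1 X16.976 Y131.955
M5
G0 X41.969 Y146.454
M4 S918
G1 X60.771 Y138.621 F934
G1 X68.528 Y119.787
G1 X60.695 Y100.985
G1 X41.861 Y93.228
G1 X23.059 Y101.061
G1 X15.302 Y119.895
G1 X23.135 Y138.697
G1 X41.969 Y146.454
M5
G0 X0.000 Y0.000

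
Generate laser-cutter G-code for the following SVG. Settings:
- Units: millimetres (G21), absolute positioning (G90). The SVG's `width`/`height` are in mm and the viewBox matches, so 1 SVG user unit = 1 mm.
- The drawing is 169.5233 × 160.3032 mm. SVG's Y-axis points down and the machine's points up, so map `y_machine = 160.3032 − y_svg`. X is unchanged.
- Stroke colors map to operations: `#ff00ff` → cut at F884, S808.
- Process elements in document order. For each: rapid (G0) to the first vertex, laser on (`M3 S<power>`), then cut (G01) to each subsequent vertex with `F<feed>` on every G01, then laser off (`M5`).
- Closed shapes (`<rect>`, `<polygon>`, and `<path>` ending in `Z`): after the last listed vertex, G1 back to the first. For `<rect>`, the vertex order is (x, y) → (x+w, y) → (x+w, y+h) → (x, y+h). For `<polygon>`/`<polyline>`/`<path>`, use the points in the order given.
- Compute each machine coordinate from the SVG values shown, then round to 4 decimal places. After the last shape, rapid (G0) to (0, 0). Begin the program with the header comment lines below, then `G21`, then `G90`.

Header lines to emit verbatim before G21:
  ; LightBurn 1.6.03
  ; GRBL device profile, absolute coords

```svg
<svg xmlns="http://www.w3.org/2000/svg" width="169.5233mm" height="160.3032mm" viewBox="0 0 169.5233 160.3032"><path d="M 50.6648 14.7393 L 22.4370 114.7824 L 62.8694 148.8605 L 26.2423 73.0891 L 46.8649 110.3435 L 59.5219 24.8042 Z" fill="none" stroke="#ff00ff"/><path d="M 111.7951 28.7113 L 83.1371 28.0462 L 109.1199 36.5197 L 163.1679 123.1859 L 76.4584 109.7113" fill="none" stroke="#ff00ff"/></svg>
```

1 u = 1 mm; y_m = 160.3032 − y.

[1] `<path>` closed polygon, #ff00ff→cut S808 F884: (50.6648,145.5639) → (22.4370,45.5208) → (62.8694,11.4427) → (26.2423,87.2141) → (46.8649,49.9597) → (59.5219,135.4990) → (50.6648,145.5639) (closed)

[2] `<path>` open polyline, #ff00ff→cut S808 F884: (111.7951,131.5919) → (83.1371,132.2570) → (109.1199,123.7835) → (163.1679,37.1173) → (76.4584,50.5919)

; LightBurn 1.6.03
; GRBL device profile, absolute coords
G21
G90
G0 X50.6648 Y145.5639
M3 S808
G01 X22.4370 Y45.5208 F884
G01 X62.8694 Y11.4427 F884
G01 X26.2423 Y87.2141 F884
G01 X46.8649 Y49.9597 F884
G01 X59.5219 Y135.4990 F884
G01 X50.6648 Y145.5639 F884
M5
G0 X111.7951 Y131.5919
M3 S808
G01 X83.1371 Y132.2570 F884
G01 X109.1199 Y123.7835 F884
G01 X163.1679 Y37.1173 F884
G01 X76.4584 Y50.5919 F884
M5
G0 X0.0000 Y0.0000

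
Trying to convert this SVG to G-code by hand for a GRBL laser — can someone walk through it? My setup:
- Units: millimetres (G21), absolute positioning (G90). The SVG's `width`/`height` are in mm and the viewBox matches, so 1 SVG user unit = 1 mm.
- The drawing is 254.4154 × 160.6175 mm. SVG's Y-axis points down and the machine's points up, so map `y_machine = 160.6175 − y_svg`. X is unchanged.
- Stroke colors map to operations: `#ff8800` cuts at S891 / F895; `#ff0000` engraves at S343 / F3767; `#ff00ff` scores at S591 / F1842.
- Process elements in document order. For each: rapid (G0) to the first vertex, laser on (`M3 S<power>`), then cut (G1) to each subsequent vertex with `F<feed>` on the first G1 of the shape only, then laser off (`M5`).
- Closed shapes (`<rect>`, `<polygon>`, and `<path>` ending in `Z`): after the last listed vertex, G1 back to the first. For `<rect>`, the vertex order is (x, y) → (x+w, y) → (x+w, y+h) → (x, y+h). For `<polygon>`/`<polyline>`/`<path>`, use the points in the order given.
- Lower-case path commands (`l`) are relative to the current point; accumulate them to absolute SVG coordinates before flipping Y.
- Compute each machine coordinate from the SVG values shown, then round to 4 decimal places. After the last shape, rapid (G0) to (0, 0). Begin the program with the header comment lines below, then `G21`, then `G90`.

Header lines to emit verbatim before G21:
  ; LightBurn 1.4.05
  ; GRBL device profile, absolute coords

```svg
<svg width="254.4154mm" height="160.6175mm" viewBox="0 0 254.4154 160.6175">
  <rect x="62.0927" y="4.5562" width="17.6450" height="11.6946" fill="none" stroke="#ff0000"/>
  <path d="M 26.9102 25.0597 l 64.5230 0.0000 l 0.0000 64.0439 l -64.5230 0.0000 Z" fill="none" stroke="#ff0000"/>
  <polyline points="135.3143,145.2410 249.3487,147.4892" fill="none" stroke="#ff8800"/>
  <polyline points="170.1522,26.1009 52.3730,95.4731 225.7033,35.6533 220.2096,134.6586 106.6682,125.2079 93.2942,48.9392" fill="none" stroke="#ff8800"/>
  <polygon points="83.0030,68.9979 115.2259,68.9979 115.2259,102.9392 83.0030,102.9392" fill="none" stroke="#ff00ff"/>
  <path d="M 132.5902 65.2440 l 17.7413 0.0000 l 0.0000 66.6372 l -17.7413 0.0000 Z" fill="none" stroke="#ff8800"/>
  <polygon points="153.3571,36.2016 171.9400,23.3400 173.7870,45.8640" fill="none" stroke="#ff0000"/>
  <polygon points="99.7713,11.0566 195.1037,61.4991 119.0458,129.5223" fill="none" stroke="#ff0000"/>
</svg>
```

viewBox `0 0 254.4154 160.6175` with mm width/height → 1 unit = 1 mm. Flip: y_m = 160.6175 − y_svg.

**Shape 1** — `<rect>` rectangle, stroke `#ff0000` → engrave (S343, F3767). Machine vertices: (62.0927,156.0613) → (79.7377,156.0613) → (79.7377,144.3667) → (62.0927,144.3667) → (62.0927,156.0613). Closed: final G1 returns to the first vertex.

**Shape 2** — `<path>` rectangle, stroke `#ff0000` → engrave (S343, F3767). Machine vertices: (26.9102,135.5578) → (91.4332,135.5578) → (91.4332,71.5139) → (26.9102,71.5139) → (26.9102,135.5578). Closed: final G1 returns to the first vertex.

**Shape 3** — `<polyline>` line segment, stroke `#ff8800` → cut (S891, F895). Machine vertices: (135.3143,15.3765) → (249.3487,13.1283). Open path.

**Shape 4** — `<polyline>` open polyline, stroke `#ff8800` → cut (S891, F895). Machine vertices: (170.1522,134.5166) → (52.3730,65.1444) → (225.7033,124.9642) → (220.2096,25.9589) → (106.6682,35.4096) → (93.2942,111.6783). Open path.

**Shape 5** — `<polygon>` rectangle, stroke `#ff00ff` → score (S591, F1842). Machine vertices: (83.0030,91.6196) → (115.2259,91.6196) → (115.2259,57.6783) → (83.0030,57.6783) → (83.0030,91.6196). Closed: final G1 returns to the first vertex.

**Shape 6** — `<path>` rectangle, stroke `#ff8800` → cut (S891, F895). Machine vertices: (132.5902,95.3735) → (150.3315,95.3735) → (150.3315,28.7363) → (132.5902,28.7363) → (132.5902,95.3735). Closed: final G1 returns to the first vertex.

**Shape 7** — `<polygon>` regular polygon, stroke `#ff0000` → engrave (S343, F3767). Machine vertices: (153.3571,124.4159) → (171.9400,137.2775) → (173.7870,114.7535) → (153.3571,124.4159). Closed: final G1 returns to the first vertex.

**Shape 8** — `<polygon>` closed polygon, stroke `#ff0000` → engrave (S343, F3767). Machine vertices: (99.7713,149.5609) → (195.1037,99.1184) → (119.0458,31.0952) → (99.7713,149.5609). Closed: final G1 returns to the first vertex.

; LightBurn 1.4.05
; GRBL device profile, absolute coords
G21
G90
G0 X62.0927 Y156.0613
M3 S343
G1 X79.7377 Y156.0613 F3767
G1 X79.7377 Y144.3667
G1 X62.0927 Y144.3667
G1 X62.0927 Y156.0613
M5
G0 X26.9102 Y135.5578
M3 S343
G1 X91.4332 Y135.5578 F3767
G1 X91.4332 Y71.5139
G1 X26.9102 Y71.5139
G1 X26.9102 Y135.5578
M5
G0 X135.3143 Y15.3765
M3 S891
G1 X249.3487 Y13.1283 F895
M5
G0 X170.1522 Y134.5166
M3 S891
G1 X52.3730 Y65.1444 F895
G1 X225.7033 Y124.9642
G1 X220.2096 Y25.9589
G1 X106.6682 Y35.4096
G1 X93.2942 Y111.6783
M5
G0 X83.0030 Y91.6196
M3 S591
G1 X115.2259 Y91.6196 F1842
G1 X115.2259 Y57.6783
G1 X83.0030 Y57.6783
G1 X83.0030 Y91.6196
M5
G0 X132.5902 Y95.3735
M3 S891
G1 X150.3315 Y95.3735 F895
G1 X150.3315 Y28.7363
G1 X132.5902 Y28.7363
G1 X132.5902 Y95.3735
M5
G0 X153.3571 Y124.4159
M3 S343
G1 X171.9400 Y137.2775 F3767
G1 X173.7870 Y114.7535
G1 X153.3571 Y124.4159
M5
G0 X99.7713 Y149.5609
M3 S343
G1 X195.1037 Y99.1184 F3767
G1 X119.0458 Y31.0952
G1 X99.7713 Y149.5609
M5
G0 X0.0000 Y0.0000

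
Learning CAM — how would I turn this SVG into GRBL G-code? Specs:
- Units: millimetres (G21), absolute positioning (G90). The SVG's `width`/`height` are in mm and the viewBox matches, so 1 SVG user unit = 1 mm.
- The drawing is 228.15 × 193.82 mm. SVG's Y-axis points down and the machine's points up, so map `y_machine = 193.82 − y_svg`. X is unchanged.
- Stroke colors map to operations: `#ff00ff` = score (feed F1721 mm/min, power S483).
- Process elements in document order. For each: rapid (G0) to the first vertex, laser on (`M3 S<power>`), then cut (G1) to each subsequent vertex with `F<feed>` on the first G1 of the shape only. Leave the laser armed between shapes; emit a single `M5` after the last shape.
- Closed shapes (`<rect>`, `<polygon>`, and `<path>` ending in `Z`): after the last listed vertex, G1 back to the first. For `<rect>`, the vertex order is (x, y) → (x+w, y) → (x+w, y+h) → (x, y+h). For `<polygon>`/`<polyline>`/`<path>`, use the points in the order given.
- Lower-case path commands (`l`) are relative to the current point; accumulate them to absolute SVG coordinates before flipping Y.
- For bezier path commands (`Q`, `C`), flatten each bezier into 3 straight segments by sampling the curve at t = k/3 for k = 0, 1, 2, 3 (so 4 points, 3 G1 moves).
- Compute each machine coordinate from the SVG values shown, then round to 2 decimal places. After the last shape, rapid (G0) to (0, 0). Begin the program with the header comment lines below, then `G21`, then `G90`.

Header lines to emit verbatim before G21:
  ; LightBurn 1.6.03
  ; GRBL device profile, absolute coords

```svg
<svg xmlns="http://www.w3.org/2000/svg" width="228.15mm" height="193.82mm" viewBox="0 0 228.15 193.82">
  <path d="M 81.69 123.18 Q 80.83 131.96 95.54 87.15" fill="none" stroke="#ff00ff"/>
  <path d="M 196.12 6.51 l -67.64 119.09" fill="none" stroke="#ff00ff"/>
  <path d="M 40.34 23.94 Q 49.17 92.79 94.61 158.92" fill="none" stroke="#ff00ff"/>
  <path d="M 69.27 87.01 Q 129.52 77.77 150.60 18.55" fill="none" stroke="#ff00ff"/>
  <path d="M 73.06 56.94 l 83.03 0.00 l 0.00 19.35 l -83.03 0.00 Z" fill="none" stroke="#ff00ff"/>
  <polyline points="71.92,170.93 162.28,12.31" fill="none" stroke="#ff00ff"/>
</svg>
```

Since the viewBox matches the mm dimensions, user units are millimetres directly. The only transform is the Y-flip y_m = 193.82 − y_svg.

Shape 1 is a quadratic bezier drawn with `<path>`. Its stroke #ff00ff means score at S483, F1721. After flipping Y the toolpath is (81.69,70.64) → (82.85,70.74) → (87.46,82.75) → (95.54,106.67).

Shape 2 is a line segment drawn with `<path>`. Its stroke #ff00ff means score at S483, F1721. After flipping Y the toolpath is (196.12,187.31) → (128.48,68.22).

Shape 3 is a quadratic bezier drawn with `<path>`. Its stroke #ff00ff means score at S483, F1721. After flipping Y the toolpath is (40.34,169.88) → (50.29,124.28) → (68.38,79.29) → (94.61,34.90).

Shape 4 is a quadratic bezier drawn with `<path>`. Its stroke #ff00ff means score at S483, F1721. After flipping Y the toolpath is (69.27,106.81) → (105.08,118.52) → (132.19,141.34) → (150.60,175.27).

Shape 5 is a rectangle drawn with `<path>`. Its stroke #ff00ff means score at S483, F1721. After flipping Y the toolpath is (73.06,136.88) → (156.09,136.88) → (156.09,117.53) → (73.06,117.53) → (73.06,136.88), returning to the start.

Shape 6 is a line segment drawn with `<polyline>`. Its stroke #ff00ff means score at S483, F1721. After flipping Y the toolpath is (71.92,22.89) → (162.28,181.51).

; LightBurn 1.6.03
; GRBL device profile, absolute coords
G21
G90
G0 X81.69 Y70.64
M3 S483
G1 X82.85 Y70.74 F1721
G1 X87.46 Y82.75
G1 X95.54 Y106.67
G0 X196.12 Y187.31
M3 S483
G1 X128.48 Y68.22 F1721
G0 X40.34 Y169.88
M3 S483
G1 X50.29 Y124.28 F1721
G1 X68.38 Y79.29
G1 X94.61 Y34.90
G0 X69.27 Y106.81
M3 S483
G1 X105.08 Y118.52 F1721
G1 X132.19 Y141.34
G1 X150.60 Y175.27
G0 X73.06 Y136.88
M3 S483
G1 X156.09 Y136.88 F1721
G1 X156.09 Y117.53
G1 X73.06 Y117.53
G1 X73.06 Y136.88
G0 X71.92 Y22.89
M3 S483
G1 X162.28 Y181.51 F1721
M5
G0 X0.00 Y0.00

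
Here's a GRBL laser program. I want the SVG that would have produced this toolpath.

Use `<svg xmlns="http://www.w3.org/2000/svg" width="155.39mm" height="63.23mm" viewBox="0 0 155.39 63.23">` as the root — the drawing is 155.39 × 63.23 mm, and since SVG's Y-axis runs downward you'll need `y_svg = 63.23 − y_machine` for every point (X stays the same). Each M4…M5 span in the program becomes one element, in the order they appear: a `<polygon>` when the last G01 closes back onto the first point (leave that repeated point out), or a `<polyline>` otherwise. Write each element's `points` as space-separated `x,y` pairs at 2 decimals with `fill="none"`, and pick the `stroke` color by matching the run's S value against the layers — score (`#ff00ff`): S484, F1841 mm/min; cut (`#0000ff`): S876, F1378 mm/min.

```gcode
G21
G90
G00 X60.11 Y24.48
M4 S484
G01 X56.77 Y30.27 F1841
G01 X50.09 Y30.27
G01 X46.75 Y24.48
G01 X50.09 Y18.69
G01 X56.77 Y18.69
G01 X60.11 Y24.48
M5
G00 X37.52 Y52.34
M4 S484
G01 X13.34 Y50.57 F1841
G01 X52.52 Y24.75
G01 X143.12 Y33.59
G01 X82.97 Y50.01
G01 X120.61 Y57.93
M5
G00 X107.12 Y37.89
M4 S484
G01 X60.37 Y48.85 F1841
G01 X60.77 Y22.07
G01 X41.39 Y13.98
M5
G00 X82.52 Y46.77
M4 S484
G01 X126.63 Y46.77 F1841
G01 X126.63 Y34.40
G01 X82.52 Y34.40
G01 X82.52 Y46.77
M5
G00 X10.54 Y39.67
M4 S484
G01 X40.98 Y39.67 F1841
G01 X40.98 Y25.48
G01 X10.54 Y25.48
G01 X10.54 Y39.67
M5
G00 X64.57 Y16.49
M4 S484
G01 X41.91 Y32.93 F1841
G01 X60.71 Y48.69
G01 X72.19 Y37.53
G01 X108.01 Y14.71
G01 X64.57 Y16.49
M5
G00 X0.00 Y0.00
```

Machine Y-up, SVG Y-down with viewBox height 63.23, so y_svg = 63.23 − y_machine; X carries over. Every run uses S484, so all elements get stroke `#ff00ff` (score).

Run 1: The run returns to its start, so emit a `<polygon>` with points (Y-flipped): 60.11,38.75 56.77,32.96 50.09,32.96 46.75,38.75 50.09,44.54 56.77,44.54.

Run 2: The run is open, so emit a `<polyline>` with points (Y-flipped): 37.52,10.89 13.34,12.66 52.52,38.48 143.12,29.64 82.97,13.22 120.61,5.30.

Run 3: The run is open, so emit a `<polyline>` with points (Y-flipped): 107.12,25.34 60.37,14.38 60.77,41.16 41.39,49.25.

Run 4: The run returns to its start, so emit a `<polygon>` with points (Y-flipped): 82.52,16.46 126.63,16.46 126.63,28.83 82.52,28.83.

Run 5: The run returns to its start, so emit a `<polygon>` with points (Y-flipped): 10.54,23.56 40.98,23.56 40.98,37.75 10.54,37.75.

Run 6: The run returns to its start, so emit a `<polygon>` with points (Y-flipped): 64.57,46.74 41.91,30.30 60.71,14.54 72.19,25.70 108.01,48.52.

<svg xmlns="http://www.w3.org/2000/svg" width="155.39mm" height="63.23mm" viewBox="0 0 155.39 63.23">
  <polygon points="60.11,38.75 56.77,32.96 50.09,32.96 46.75,38.75 50.09,44.54 56.77,44.54" fill="none" stroke="#ff00ff"/>
  <polyline points="37.52,10.89 13.34,12.66 52.52,38.48 143.12,29.64 82.97,13.22 120.61,5.30" fill="none" stroke="#ff00ff"/>
  <polyline points="107.12,25.34 60.37,14.38 60.77,41.16 41.39,49.25" fill="none" stroke="#ff00ff"/>
  <polygon points="82.52,16.46 126.63,16.46 126.63,28.83 82.52,28.83" fill="none" stroke="#ff00ff"/>
  <polygon points="10.54,23.56 40.98,23.56 40.98,37.75 10.54,37.75" fill="none" stroke="#ff00ff"/>
  <polygon points="64.57,46.74 41.91,30.30 60.71,14.54 72.19,25.70 108.01,48.52" fill="none" stroke="#ff00ff"/>
</svg>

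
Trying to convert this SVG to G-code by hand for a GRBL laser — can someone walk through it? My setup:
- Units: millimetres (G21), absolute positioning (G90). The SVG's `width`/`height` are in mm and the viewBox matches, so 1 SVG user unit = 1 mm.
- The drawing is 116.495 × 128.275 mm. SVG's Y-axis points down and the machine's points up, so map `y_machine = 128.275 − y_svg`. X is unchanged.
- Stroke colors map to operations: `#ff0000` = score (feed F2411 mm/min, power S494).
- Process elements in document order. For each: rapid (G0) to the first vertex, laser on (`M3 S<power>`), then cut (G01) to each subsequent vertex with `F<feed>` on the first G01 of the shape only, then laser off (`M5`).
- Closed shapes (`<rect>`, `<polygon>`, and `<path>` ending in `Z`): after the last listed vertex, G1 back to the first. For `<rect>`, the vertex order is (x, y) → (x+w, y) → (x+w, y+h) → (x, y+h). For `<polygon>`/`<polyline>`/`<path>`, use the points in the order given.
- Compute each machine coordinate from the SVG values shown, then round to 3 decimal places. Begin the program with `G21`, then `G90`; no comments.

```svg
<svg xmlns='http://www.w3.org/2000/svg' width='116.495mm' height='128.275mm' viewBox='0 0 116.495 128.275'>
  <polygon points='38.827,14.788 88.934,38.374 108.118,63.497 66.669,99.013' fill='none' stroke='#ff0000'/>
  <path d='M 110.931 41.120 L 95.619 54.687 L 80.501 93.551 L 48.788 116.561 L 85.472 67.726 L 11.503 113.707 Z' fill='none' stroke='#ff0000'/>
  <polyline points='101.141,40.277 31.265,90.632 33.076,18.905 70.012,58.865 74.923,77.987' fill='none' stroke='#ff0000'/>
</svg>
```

Since the viewBox matches the mm dimensions, user units are millimetres directly. The only transform is the Y-flip y_m = 128.275 − y_svg.

Shape 1 is a closed polygon drawn with `<polygon>`. Its stroke #ff0000 means score at S494, F2411. After flipping Y the toolpath is (38.827,113.487) → (88.934,89.901) → (108.118,64.778) → (66.669,29.262) → (38.827,113.487), returning to the start.

Shape 2 is a closed polygon drawn with `<path>`. Its stroke #ff0000 means score at S494, F2411. After flipping Y the toolpath is (110.931,87.155) → (95.619,73.588) → (80.501,34.724) → (48.788,11.714) → (85.472,60.549) → (11.503,14.568) → (110.931,87.155), returning to the start.

Shape 3 is a open polyline drawn with `<polyline>`. Its stroke #ff0000 means score at S494, F2411. After flipping Y the toolpath is (101.141,87.998) → (31.265,37.643) → (33.076,109.370) → (70.012,69.410) → (74.923,50.288).

G21
G90
G0 X38.827 Y113.487
M3 S494
G01 X88.934 Y89.901 F2411
G01 X108.118 Y64.778
G01 X66.669 Y29.262
G01 X38.827 Y113.487
M5
G0 X110.931 Y87.155
M3 S494
G01 X95.619 Y73.588 F2411
G01 X80.501 Y34.724
G01 X48.788 Y11.714
G01 X85.472 Y60.549
G01 X11.503 Y14.568
G01 X110.931 Y87.155
M5
G0 X101.141 Y87.998
M3 S494
G01 X31.265 Y37.643 F2411
G01 X33.076 Y109.370
G01 X70.012 Y69.410
G01 X74.923 Y50.288
M5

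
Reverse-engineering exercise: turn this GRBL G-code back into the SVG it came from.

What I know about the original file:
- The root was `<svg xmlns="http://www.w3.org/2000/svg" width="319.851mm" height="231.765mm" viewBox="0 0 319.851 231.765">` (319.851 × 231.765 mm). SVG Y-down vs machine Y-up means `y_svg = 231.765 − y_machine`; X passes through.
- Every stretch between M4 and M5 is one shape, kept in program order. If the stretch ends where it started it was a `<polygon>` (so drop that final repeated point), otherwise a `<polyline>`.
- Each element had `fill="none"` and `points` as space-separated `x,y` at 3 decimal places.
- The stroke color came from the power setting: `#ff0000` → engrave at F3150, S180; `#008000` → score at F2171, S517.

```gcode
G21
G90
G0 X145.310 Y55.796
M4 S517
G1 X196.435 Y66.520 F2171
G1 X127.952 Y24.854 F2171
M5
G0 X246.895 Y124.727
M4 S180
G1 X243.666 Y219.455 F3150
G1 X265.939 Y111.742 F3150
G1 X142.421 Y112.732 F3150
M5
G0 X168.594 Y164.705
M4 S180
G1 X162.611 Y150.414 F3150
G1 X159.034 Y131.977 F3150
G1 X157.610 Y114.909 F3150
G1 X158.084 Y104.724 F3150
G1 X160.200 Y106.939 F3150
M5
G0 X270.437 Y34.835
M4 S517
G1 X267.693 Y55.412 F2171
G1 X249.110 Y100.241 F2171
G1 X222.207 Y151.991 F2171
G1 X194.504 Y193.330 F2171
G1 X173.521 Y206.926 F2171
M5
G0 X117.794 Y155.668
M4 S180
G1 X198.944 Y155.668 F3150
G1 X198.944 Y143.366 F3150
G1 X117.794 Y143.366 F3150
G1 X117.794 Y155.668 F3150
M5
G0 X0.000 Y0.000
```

Machine Y-up, SVG Y-down with viewBox height 231.765, so y_svg = 231.765 − y_machine; X carries over.

Run 1: the run's S517 means `#008000` (score). The run is open, so emit a `<polyline>` with points (Y-flipped): 145.310,175.969 196.435,165.245 127.952,206.911.

Run 2: S180 ⇒ engrave layer `#ff0000`. The run is open, so emit a `<polyline>` with points (Y-flipped): 246.895,107.038 243.666,12.310 265.939,120.023 142.421,119.033.

Run 3: S180 ⇒ engrave layer `#ff0000`. The run is open, so emit a `<polyline>` with points (Y-flipped): 168.594,67.060 162.611,81.351 159.034,99.788 157.610,116.856 158.084,127.041 160.200,124.826.

Run 4: S517 ⇒ score layer `#008000`. The run is open, so emit a `<polyline>` with points (Y-flipped): 270.437,196.930 267.693,176.353 249.110,131.524 222.207,79.774 194.504,38.435 173.521,24.839.

Run 5: the run's S180 means `#ff0000` (engrave). The run returns to its start, so emit a `<polygon>` with points (Y-flipped): 117.794,76.097 198.944,76.097 198.944,88.399 117.794,88.399.

<svg xmlns="http://www.w3.org/2000/svg" width="319.851mm" height="231.765mm" viewBox="0 0 319.851 231.765">
  <polyline points="145.310,175.969 196.435,165.245 127.952,206.911" fill="none" stroke="#008000"/>
  <polyline points="246.895,107.038 243.666,12.310 265.939,120.023 142.421,119.033" fill="none" stroke="#ff0000"/>
  <polyline points="168.594,67.060 162.611,81.351 159.034,99.788 157.610,116.856 158.084,127.041 160.200,124.826" fill="none" stroke="#ff0000"/>
  <polyline points="270.437,196.930 267.693,176.353 249.110,131.524 222.207,79.774 194.504,38.435 173.521,24.839" fill="none" stroke="#008000"/>
  <polygon points="117.794,76.097 198.944,76.097 198.944,88.399 117.794,88.399" fill="none" stroke="#ff0000"/>
</svg>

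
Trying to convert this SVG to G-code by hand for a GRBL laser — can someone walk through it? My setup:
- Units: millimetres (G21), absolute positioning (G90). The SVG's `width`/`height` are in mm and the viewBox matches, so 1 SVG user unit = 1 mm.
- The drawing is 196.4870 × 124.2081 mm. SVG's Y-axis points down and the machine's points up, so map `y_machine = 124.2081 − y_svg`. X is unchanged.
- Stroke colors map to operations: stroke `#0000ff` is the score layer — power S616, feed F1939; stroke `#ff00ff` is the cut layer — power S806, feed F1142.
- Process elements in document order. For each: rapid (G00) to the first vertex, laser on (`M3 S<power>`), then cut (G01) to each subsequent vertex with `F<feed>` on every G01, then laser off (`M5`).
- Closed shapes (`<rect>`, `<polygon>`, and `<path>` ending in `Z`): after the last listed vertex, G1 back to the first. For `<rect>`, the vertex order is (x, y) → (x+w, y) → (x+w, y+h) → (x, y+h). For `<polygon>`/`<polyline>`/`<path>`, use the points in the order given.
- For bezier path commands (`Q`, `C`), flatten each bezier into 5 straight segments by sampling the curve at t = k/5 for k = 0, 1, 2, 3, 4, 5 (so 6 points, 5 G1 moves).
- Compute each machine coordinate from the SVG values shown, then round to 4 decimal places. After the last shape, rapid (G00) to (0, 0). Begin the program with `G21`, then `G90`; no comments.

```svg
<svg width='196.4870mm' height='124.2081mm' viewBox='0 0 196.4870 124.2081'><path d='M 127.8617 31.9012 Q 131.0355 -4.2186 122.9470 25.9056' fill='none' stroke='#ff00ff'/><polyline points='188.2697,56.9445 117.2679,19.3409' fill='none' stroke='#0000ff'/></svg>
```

viewBox `0 0 196.4870 124.2081` with mm width/height → 1 unit = 1 mm. Flip: y_m = 124.2081 − y_svg.

**Shape 1** — `<path>` quadratic bezier, stroke `#ff00ff` → cut (S806, F1142). Control points (SVG): P0=(127.8617,31.9012), P1=(131.0355,-4.2186), P2=(122.9470,25.9056); sampled at t=k/5. Machine vertices: (127.8617,92.3069) → (128.6807,104.1051) → (128.5988,110.6037) → (127.6158,111.8028) → (125.7319,107.7024) → (122.9470,98.3025). Open path.

**Shape 2** — `<polyline>` line segment, stroke `#0000ff` → score (S616, F1939). Machine vertices: (188.2697,67.2636) → (117.2679,104.8672). Open path.

G21
G90
G00 X127.8617 Y92.3069
M3 S806
G01 X128.6807 Y104.1051 F1142
G01 X128.5988 Y110.6037 F1142
G01 X127.6158 Y111.8028 F1142
G01 X125.7319 Y107.7024 F1142
G01 X122.9470 Y98.3025 F1142
M5
G00 X188.2697 Y67.2636
M3 S616
G01 X117.2679 Y104.8672 F1939
M5
G00 X0.0000 Y0.0000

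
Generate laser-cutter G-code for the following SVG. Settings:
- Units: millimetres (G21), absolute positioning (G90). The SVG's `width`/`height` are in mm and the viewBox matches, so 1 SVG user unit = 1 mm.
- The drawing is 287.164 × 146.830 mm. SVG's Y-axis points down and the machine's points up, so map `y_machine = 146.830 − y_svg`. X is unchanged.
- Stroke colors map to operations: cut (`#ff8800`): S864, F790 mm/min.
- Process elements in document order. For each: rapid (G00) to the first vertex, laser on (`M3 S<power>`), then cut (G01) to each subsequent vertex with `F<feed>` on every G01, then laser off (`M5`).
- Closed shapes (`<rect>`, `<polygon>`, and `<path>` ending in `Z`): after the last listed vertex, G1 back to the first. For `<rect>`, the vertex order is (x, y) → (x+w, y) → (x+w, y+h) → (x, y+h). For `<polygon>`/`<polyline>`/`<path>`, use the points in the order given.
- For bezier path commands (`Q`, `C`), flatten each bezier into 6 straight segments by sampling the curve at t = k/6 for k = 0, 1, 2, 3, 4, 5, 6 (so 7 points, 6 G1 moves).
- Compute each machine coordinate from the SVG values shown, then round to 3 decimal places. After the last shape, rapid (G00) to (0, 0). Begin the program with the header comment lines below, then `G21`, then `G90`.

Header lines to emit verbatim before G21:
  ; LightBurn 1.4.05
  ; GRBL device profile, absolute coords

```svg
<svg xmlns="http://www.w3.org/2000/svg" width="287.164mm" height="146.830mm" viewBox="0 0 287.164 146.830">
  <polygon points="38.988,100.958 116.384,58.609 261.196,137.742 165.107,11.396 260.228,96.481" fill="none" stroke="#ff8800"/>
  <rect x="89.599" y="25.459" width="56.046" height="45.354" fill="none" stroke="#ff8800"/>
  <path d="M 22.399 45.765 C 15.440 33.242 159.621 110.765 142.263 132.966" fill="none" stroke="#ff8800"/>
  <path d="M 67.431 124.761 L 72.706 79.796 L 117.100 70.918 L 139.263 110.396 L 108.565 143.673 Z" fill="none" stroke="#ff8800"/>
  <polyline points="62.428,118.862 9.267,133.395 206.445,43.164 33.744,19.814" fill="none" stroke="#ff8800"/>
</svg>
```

viewBox `0 0 287.164 146.830` with mm width/height → 1 unit = 1 mm. Flip: y_m = 146.830 − y_svg.

**Shape 1** — `<polygon>` closed polygon, stroke `#ff8800` → cut (S864, F790). Machine vertices: (38.988,45.872) → (116.384,88.221) → (261.196,9.088) → (165.107,135.434) → (260.228,50.349) → (38.988,45.872). Closed: final G1 returns to the first vertex.

**Shape 2** — `<rect>` rectangle, stroke `#ff8800` → cut (S864, F790). Machine vertices: (89.599,121.371) → (145.645,121.371) → (145.645,76.017) → (89.599,76.017) → (89.599,121.371). Closed: final G1 returns to the first vertex.

**Shape 3** — `<path>` cubic bezier, stroke `#ff8800` → cut (S864, F790). Control points (SVG): P0=(22.399,45.765), P1=(15.440,33.242), P2=(159.621,110.765), P3=(142.263,132.966); sampled at t=k/6. Machine vertices: (22.399,101.065) → (30.067,100.496) → (54.239,88.957) → (86.231,70.486) → (117.355,49.122) → (138.928,28.902) → (142.263,13.864). Open path.

**Shape 4** — `<path>` regular polygon, stroke `#ff8800` → cut (S864, F790). Machine vertices: (67.431,22.069) → (72.706,67.034) → (117.100,75.912) → (139.263,36.434) → (108.565,3.157) → (67.431,22.069). Closed: final G1 returns to the first vertex.

**Shape 5** — `<polyline>` open polyline, stroke `#ff8800` → cut (S864, F790). Machine vertices: (62.428,27.968) → (9.267,13.435) → (206.445,103.666) → (33.744,127.016). Open path.

; LightBurn 1.4.05
; GRBL device profile, absolute coords
G21
G90
G00 X38.988 Y45.872
M3 S864
G01 X116.384 Y88.221 F790
G01 X261.196 Y9.088 F790
G01 X165.107 Y135.434 F790
G01 X260.228 Y50.349 F790
G01 X38.988 Y45.872 F790
M5
G00 X89.599 Y121.371
M3 S864
G01 X145.645 Y121.371 F790
G01 X145.645 Y76.017 F790
G01 X89.599 Y76.017 F790
G01 X89.599 Y121.371 F790
M5
G00 X22.399 Y101.065
M3 S864
G01 X30.067 Y100.496 F790
G01 X54.239 Y88.957 F790
G01 X86.231 Y70.486 F790
G01 X117.355 Y49.122 F790
G01 X138.928 Y28.902 F790
G01 X142.263 Y13.864 F790
M5
G00 X67.431 Y22.069
M3 S864
G01 X72.706 Y67.034 F790
G01 X117.100 Y75.912 F790
G01 X139.263 Y36.434 F790
G01 X108.565 Y3.157 F790
G01 X67.431 Y22.069 F790
M5
G00 X62.428 Y27.968
M3 S864
G01 X9.267 Y13.435 F790
G01 X206.445 Y103.666 F790
G01 X33.744 Y127.016 F790
M5
G00 X0.000 Y0.000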